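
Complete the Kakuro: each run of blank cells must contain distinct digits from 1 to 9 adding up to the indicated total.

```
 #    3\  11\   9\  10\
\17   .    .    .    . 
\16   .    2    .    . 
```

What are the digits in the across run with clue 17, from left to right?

3 in 2 cells must be {1,2}.
R1C2 = 11 − 2 = 9 completes the 11 down.
Given what's placed, R2C1 must be 1 to fit the 16 across and 3 down.
R1C1 = 3 − 1 = 2 completes the 3 down.
Given what's placed, R1C4 must be 1 to fit the 17 across and 10 down.
R2C4 = 10 − 1 = 9 completes the 10 down.
R1C3 = 17 − 12 = 5 completes the 17 across.
R2C3 = 16 − 12 = 4 completes the 16 across.

2, 9, 5, 1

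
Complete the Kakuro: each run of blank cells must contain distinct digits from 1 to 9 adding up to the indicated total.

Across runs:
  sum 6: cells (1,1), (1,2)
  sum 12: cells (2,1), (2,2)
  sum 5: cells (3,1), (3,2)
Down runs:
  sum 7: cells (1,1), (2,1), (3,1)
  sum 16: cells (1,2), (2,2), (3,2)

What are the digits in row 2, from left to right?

7 in 3 cells must be {1,2,4}.
The 12 across and the 7 down share only 4, so (2,1) = 4.
(2,2) = 12 − 4 = 8 completes the 12 across.
Nothing is forced directly, so branch on (1,1), whose candidates are 1 or 2. If (1,1) = 2: then (1,2) would have to be in {4} for the 6 across but in {1,2,3,5,6,7} for the 16 down — contradiction. So (1,1) = 1.
(1,2) = 6 − 1 = 5 completes the 6 across.
(3,1) = 7 − 5 = 2 completes the 7 down.
(3,2) = 5 − 2 = 3 completes the 5 across.

4, 8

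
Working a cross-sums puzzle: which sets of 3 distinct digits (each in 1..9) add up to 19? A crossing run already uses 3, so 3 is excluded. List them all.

3 distinct digits from 1–9 sum between 6 and 24.
Dropping sets that contain 3.

{2,8,9}; {4,6,9}; {4,7,8}; {5,6,8}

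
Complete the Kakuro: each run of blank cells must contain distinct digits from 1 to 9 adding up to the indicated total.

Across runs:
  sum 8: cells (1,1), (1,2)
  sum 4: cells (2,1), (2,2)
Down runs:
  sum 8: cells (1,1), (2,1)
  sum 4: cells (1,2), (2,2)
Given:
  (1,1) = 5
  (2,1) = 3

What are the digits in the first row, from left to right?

5, 3

4 in 2 cells must be {1,3}.
(1,2) = 8 − 5 = 3 completes the 8 across.
(2,2) = 4 − 3 = 1 completes the 4 across.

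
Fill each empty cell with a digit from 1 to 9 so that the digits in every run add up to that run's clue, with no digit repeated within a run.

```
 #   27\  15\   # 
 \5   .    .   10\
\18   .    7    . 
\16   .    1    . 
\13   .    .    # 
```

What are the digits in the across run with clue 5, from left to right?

No cell is forced outright now. R1C1 can only be 3 or 4 (the digits allowed by both its 5 across and its 27 down). If R1C1 = 4: then R1C2 would have to be in {1} for the 5 across but in {2,3,4,5} for the 15 down — contradiction. So R1C1 = 3.
R1C2 = 5 − 3 = 2 completes the 5 across.
R4C2 = 15 − 10 = 5 completes the 15 down.
R4C1 = 13 − 5 = 8 completes the 13 across.
Given what's placed, R2C1 must be 9 to fit the 18 across and 27 down.
R2C3 = 18 − 16 = 2 completes the 18 across.
R3C1 = 27 − 20 = 7 completes the 27 down.
R3C3 = 16 − 8 = 8 completes the 16 across.

3, 2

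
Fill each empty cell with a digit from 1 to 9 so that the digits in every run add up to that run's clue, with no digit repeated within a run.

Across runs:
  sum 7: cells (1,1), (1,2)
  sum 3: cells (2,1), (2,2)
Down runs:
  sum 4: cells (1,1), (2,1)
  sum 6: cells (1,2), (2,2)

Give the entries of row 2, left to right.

3 in 2 cells must be {1,2}; 4 in 2 cells must be {1,3}.
The 3 across and the 4 down share only 1, so (2,1) = 1.
(2,2) = 3 − 1 = 2 completes the 3 across.
(1,1) = 4 − 1 = 3 completes the 4 down.
(1,2) = 7 − 3 = 4 completes the 7 across.

1 2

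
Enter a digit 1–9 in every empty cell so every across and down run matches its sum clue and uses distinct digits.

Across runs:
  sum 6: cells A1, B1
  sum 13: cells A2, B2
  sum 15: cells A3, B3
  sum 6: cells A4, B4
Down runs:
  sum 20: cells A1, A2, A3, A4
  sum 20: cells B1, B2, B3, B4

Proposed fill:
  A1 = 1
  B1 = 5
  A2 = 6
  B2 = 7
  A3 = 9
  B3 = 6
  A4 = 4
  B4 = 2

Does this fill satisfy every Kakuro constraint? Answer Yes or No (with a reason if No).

Across: 1+5=6; 6+7=13; 9+6=15; 4+2=6. Down: 1+6+9+4=20; 5+7+6+2=20. No digit repeats within any run.

Yes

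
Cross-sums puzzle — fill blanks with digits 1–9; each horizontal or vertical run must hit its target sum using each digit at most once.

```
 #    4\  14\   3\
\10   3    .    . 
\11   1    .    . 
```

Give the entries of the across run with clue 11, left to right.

4 in 2 cells must be {1,3}; 3 in 2 cells must be {1,2}.
R2C3 = 2: the only remaining digit allowed by both the 11 across and the 3 down.
R1C3 = 3 − 2 = 1 completes the 3 down.
R2C2 = 11 − 3 = 8 completes the 11 across.
R1C2 = 10 − 4 = 6 completes the 10 across.

1 8 2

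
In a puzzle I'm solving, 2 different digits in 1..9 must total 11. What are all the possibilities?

{2,9}; {3,8}; {4,7}; {5,6}

2 distinct digits from 1–9 sum between 3 and 17.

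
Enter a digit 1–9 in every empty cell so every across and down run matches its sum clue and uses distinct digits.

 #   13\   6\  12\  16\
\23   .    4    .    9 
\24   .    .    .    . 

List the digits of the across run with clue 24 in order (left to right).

6 2 9 7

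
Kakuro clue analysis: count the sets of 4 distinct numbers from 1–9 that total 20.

12

4 distinct digits from 1–9 sum between 10 and 30.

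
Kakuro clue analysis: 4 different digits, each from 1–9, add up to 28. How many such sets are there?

2

4 distinct digits from 1–9 sum between 10 and 30.
Enumerating: {4,7,8,9}, {5,6,8,9}.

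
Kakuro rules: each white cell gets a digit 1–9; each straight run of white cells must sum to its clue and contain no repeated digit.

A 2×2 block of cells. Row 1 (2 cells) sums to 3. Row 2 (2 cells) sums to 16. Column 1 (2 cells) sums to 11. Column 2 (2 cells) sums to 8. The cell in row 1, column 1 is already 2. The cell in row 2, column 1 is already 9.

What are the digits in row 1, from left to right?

3 in 2 cells must be {1,2}; 16 in 2 cells must be {7,9}.
(1,2) = 3 − 2 = 1 completes the 3 across.
(2,2) = 16 − 9 = 7 completes the 16 across.

2, 1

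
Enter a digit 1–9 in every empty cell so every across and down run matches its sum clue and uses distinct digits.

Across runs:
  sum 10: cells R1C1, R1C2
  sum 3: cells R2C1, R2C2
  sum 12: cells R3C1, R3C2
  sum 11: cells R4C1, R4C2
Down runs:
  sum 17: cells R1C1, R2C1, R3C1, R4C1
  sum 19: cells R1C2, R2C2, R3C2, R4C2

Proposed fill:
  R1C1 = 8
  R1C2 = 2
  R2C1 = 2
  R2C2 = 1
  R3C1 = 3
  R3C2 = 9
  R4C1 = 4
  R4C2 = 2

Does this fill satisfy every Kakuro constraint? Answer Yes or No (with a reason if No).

No — the across run R4C1–R4C2 sums to 6, not 11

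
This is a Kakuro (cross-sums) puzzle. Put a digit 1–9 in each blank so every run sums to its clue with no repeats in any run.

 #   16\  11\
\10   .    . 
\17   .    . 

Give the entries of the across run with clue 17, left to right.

17 in 2 cells must be {8,9}; 16 in 2 cells must be {7,9}.
The 17 across and the 16 down share only 9, so R2C1 = 9.
R2C2 = 17 − 9 = 8 completes the 17 across.
R1C1 = 16 − 9 = 7 completes the 16 down.
R1C2 = 10 − 7 = 3 completes the 10 across.

9, 8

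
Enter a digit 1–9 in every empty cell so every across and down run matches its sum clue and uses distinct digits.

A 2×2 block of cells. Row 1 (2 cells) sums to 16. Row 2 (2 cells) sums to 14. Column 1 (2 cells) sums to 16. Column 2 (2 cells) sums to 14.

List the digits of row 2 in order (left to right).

9 5

16 in 2 cells must be {7,9}.
The 16 across and the 14 down share only 9, so (1,2) = 9.
The 14 across and the 16 down share only 9, so (2,1) = 9.
(2,2) = 14 − 9 = 5 completes the 14 across.
(1,1) = 16 − 9 = 7 completes the 16 across.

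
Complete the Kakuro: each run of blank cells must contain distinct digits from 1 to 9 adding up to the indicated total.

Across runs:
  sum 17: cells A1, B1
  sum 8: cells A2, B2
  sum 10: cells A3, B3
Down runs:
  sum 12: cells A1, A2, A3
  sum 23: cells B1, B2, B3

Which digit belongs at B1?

17 in 2 cells must be {8,9}; 23 in 3 cells must be {6,8,9}.
The 8 across and the 23 down share only 6, so B2 = 6.
A2 = 8 − 6 = 2 completes the 8 across.
Given what's placed, A1 must be 9 to fit the 17 across and 12 down.
B1 = 17 − 9 = 8 completes the 17 across.
A3 = 12 − 11 = 1 completes the 12 down.
B3 = 10 − 1 = 9 completes the 10 across.

8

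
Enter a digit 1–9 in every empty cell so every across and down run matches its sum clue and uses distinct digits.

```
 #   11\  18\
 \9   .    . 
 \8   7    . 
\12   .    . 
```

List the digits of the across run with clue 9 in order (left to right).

R2C2 = 8 − 7 = 1 completes the 8 across.
Given what's placed, R3C1 must be 3 to fit the 12 across and 11 down.
R3C2 = 12 − 3 = 9 completes the 12 across.
R1C1 = 11 − 10 = 1 completes the 11 down.
R1C2 = 9 − 1 = 8 completes the 9 across.

1, 8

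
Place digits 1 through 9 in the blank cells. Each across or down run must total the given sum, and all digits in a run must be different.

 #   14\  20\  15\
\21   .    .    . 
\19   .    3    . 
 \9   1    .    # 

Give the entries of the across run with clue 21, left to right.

R3C2 = 9 − 1 = 8 completes the 9 across.
R1C2 = 20 − 11 = 9 completes the 20 down.
Nothing is forced directly, so branch on R2C1, whose candidates are 7 or 9. If R2C1 = 7: then R1C1 would have to be in {4,5,7,8} for the 21 across but in {6} for the 14 down — contradiction. So R2C1 = 9.
R1C1 = 14 − 10 = 4 completes the 14 down.
R1C3 = 21 − 13 = 8 completes the 21 across.
R2C3 = 19 − 12 = 7 completes the 19 across.

4 9 8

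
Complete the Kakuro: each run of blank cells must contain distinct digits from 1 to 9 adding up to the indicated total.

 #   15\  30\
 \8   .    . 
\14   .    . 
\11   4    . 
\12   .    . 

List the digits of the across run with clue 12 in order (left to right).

30 in 4 cells must be {6,7,8,9}.
R3C2 = 11 − 4 = 7 completes the 11 across.
Given what's placed, R1C2 must be 6 to fit the 8 across and 30 down.
R1C1 = 8 − 6 = 2 completes the 8 across.
No cell is forced outright now. R2C1 can only be 6 or 8 (the digits allowed by both its 14 across and its 15 down). If R2C1 = 8: then R2C2 would have to be in {6} for the 14 across but in {8,9} for the 30 down — contradiction. So R2C1 = 6.
R2C2 = 14 − 6 = 8 completes the 14 across.
R4C1 = 15 − 12 = 3 completes the 15 down.
R4C2 = 12 − 3 = 9 completes the 12 across.

3, 9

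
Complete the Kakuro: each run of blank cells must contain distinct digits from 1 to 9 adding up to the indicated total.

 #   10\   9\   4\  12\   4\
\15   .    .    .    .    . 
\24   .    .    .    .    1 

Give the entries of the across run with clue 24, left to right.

8, 5, 3, 7, 1

15 in 5 cells must be {1,2,3,4,5}; 4 in 2 cells must be {1,3}.
R1C5 = 4 − 1 = 3 completes the 4 down.
R2C3 = 3: the only remaining digit allowed by both the 24 across and the 4 down.
R1C3 = 4 − 3 = 1 completes the 4 down.
Nothing is forced directly, so branch on R1C1, whose candidates are 2 or 4. If R1C1 = 4: that forces R1C4 = 5, R2C1 = 6, R2C2 = 5, after which R2C4 would have to be in {9} for the 24 across but in {7} for the 12 down — contradiction. So R1C1 = 2.
R2C1 = 10 − 2 = 8 completes the 10 down.
No cell is forced outright now. R2C2 can only be 5 or 7 (the digits allowed by both its 24 across and its 9 down). If R2C2 = 7: then R1C2 would have to be in {4,5} for the 15 across but in {2} for the 9 down — contradiction. So R2C2 = 5.
R1C2 = 9 − 5 = 4 completes the 9 down.
R1C4 = 15 − 10 = 5 completes the 15 across.
R2C4 = 24 − 17 = 7 completes the 24 across.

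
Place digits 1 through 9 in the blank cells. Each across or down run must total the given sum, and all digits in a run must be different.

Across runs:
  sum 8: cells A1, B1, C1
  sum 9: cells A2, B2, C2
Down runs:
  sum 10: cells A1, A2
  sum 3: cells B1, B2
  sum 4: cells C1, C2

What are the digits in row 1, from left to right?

4 1 3

3 in 2 cells must be {1,2}; 4 in 2 cells must be {1,3}.
Nothing is forced directly, so branch on B1, whose candidates are 1 or 2. If B1 = 2: that forces A1 = 1, after which C1 would have to be in {5} for the 8 across but in {1,3} for the 4 down — contradiction. So B1 = 1.
Given what's placed, C1 must be 3 to fit the 8 across and 4 down.
B2 = 3 − 1 = 2 completes the 3 down.
C2 = 4 − 3 = 1 completes the 4 down.
A1 = 8 − 4 = 4 completes the 8 across.
A2 = 9 − 3 = 6 completes the 9 across.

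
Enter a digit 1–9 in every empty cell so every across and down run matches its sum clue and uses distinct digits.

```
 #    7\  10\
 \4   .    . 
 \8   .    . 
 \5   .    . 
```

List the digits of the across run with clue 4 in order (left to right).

4 in 2 cells must be {1,3}; 7 in 3 cells must be {1,2,4}.
The 4 across and the 7 down share only 1, so R1C1 = 1.
R1C2 = 4 − 1 = 3 completes the 4 across.
Given what's placed, R2C1 must be 2 to fit the 8 across and 7 down.
R2C2 = 8 − 2 = 6 completes the 8 across.
R3C1 = 7 − 3 = 4 completes the 7 down.
R3C2 = 5 − 4 = 1 completes the 5 across.

1, 3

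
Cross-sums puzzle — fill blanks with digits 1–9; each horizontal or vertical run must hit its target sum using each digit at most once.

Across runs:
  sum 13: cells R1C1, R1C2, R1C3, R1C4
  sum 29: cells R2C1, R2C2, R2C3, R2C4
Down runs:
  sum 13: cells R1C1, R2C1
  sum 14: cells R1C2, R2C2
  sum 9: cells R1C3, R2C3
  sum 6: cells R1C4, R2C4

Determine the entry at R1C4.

1

29 in 4 cells must be {5,7,8,9}.
Only 5 fits R2C4 under both its across sum 29 and down sum 6.
R1C4 = 6 − 5 = 1 completes the 6 down.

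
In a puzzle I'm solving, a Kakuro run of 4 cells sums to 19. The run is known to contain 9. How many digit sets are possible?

4 distinct digits from 1–9 sum between 10 and 30.
Keeping only sets containing 9.
Enumerating: {1,2,7,9}, {1,3,6,9}, {1,4,5,9}, {2,3,5,9}.

4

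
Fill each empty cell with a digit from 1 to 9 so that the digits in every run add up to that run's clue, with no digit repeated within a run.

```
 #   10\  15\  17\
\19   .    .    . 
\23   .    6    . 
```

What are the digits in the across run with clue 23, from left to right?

23 in 3 cells must be {6,8,9}; 17 in 2 cells must be {8,9}.
R1C2 = 15 − 6 = 9 completes the 15 down.
Given what's placed, R1C3 must be 8 to fit the 19 across and 17 down.
R2C3 = 17 − 8 = 9 completes the 17 down.
R1C1 = 19 − 17 = 2 completes the 19 across.
R2C1 = 23 − 15 = 8 completes the 23 across.

8, 6, 9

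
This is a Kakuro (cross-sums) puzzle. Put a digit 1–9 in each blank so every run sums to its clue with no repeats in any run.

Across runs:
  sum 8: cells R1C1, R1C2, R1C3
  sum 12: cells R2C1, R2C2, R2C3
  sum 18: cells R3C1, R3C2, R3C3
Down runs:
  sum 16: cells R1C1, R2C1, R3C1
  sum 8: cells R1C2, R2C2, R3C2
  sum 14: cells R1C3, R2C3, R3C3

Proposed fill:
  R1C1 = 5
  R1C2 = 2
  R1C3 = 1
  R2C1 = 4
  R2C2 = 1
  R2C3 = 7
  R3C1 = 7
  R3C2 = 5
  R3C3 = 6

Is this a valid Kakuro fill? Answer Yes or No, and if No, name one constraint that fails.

Yes

Across: 5+2+1=8; 4+1+7=12; 7+5+6=18. Down: 5+4+7=16; 2+1+5=8; 1+7+6=14. No digit repeats within any run.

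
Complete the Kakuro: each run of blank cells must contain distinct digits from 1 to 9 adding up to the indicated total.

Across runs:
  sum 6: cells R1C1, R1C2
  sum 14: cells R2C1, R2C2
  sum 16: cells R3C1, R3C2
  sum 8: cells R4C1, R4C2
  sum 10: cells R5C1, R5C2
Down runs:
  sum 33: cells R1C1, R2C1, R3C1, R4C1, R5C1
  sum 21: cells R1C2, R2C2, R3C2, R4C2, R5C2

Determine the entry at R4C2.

3

16 in 2 cells must be {7,9}.
Nothing is forced directly, so branch on R1C1, whose candidates are 4 or 5. If R1C1 = 5: that forces R1C2 = 1, R4C1 = 7, after which R4C2 would have to be in {1} for the 8 across but in {2,3,4,5,6,7,8,9} for the 21 down — contradiction. So R1C1 = 4.
R1C2 = 6 − 4 = 2 completes the 6 across.
Nothing is forced directly, so branch on R4C1, whose candidates are 5 or 7. If R4C1 = 7: that forces R3C1 = 9, R3C2 = 7, R4C2 = 1, R5C1 = 8, after which R5C2 would have to be in {2} for the 10 across but in {3,5,6,8} for the 21 down — contradiction. So R4C1 = 5.
R4C2 = 8 − 5 = 3 completes the 8 across.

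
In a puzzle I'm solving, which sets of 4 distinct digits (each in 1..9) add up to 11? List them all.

4 distinct digits from 1–9 sum between 10 and 30.
Only one set works: {1,2,3,5}.

{1,2,3,5}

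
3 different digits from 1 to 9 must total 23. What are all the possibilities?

{6,8,9}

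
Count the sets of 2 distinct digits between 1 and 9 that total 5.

2

2 distinct digits from 1–9 sum between 3 and 17.
Enumerating: {1,4}, {2,3}.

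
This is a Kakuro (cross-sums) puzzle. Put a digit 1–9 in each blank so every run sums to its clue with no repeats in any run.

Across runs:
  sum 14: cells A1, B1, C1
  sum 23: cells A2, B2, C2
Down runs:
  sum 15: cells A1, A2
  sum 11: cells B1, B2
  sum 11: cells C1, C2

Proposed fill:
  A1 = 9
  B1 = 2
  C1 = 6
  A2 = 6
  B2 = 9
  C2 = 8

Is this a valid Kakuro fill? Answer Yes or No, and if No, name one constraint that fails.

No — the across run A1–C1 sums to 17, not 14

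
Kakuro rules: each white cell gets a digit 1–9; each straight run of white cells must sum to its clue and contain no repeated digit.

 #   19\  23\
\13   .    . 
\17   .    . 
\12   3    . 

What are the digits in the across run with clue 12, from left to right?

3 9

17 in 2 cells must be {8,9}; 23 in 3 cells must be {6,8,9}.
Given what's placed, R2C1 must be 9 to fit the 17 across and 19 down.
R2C2 = 17 − 9 = 8 completes the 17 across.
R3C2 = 12 − 3 = 9 completes the 12 across.
R1C1 = 19 − 12 = 7 completes the 19 down.
R1C2 = 13 − 7 = 6 completes the 13 across.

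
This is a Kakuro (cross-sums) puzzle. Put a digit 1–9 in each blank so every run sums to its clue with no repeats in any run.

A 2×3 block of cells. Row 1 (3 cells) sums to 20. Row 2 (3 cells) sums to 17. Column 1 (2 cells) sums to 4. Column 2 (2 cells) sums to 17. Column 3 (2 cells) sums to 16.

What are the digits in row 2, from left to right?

1 9 7

4 in 2 cells must be {1,3}; 17 in 2 cells must be {8,9}; 16 in 2 cells must be {7,9}.
The 20 across and the 4 down share only 3, so (1,1) = 3.
Given what's placed, (1,3) must be 9 to fit the 20 across and 16 down.
(2,1) = 4 − 3 = 1 completes the 4 down.
(2,2) = 9: the only remaining digit allowed by both the 17 across and the 17 down.
(2,3) = 17 − 10 = 7 completes the 17 across.
(1,2) = 20 − 12 = 8 completes the 20 across.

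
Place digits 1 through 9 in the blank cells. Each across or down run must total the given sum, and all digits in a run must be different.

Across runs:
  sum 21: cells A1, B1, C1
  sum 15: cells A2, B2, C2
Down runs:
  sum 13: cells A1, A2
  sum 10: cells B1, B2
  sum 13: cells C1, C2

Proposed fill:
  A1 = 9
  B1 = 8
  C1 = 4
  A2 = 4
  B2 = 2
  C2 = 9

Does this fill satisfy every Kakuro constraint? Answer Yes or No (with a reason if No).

Across: 9+8+4=21; 4+2+9=15. Down: 9+4=13; 8+2=10; 4+9=13. No digit repeats within any run.

Yes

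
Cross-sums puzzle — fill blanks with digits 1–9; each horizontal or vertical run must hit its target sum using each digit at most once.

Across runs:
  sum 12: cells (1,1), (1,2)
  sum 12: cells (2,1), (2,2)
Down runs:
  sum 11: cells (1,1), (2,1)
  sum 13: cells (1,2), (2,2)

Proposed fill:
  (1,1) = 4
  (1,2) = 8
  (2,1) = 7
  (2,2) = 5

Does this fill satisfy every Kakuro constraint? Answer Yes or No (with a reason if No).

Yes

Across: 4+8=12; 7+5=12. Down: 4+7=11; 8+5=13. No digit repeats within any run.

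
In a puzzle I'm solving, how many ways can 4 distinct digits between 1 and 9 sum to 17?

4 distinct digits from 1–9 sum between 10 and 30.

9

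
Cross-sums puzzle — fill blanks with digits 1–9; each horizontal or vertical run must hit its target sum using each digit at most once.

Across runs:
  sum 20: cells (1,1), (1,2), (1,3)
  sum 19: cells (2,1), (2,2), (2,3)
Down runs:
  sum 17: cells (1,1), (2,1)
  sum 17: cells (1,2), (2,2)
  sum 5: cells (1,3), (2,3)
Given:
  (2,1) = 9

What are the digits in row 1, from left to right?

8, 9, 3

17 in 2 cells must be {8,9}.
(1,1) = 17 − 9 = 8 completes the 17 down.
Given what's placed, (1,2) must be 9 to fit the 20 across and 17 down.
(1,3) = 20 − 17 = 3 completes the 20 across.
(2,2) = 17 − 9 = 8 completes the 17 down.
(2,3) = 19 − 17 = 2 completes the 19 across.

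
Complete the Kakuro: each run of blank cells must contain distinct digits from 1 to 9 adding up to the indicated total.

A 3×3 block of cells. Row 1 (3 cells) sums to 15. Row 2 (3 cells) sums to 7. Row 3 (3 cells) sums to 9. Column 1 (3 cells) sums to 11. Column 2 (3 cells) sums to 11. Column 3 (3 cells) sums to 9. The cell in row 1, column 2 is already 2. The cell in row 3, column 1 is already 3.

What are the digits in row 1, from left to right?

7 2 6

7 in 3 cells must be {1,2,4}.
No cell is forced outright now. (1,1) can only be 6 or 7 (the digits allowed by both its 15 across and its 11 down). If (1,1) = 6: then (1,3) would have to be in {7} for the 15 across but in {1,2,3,4,5,6} for the 9 down — contradiction. So (1,1) = 7.
(1,3) = 15 − 9 = 6 completes the 15 across.
(2,1) = 11 − 10 = 1 completes the 11 down.
Given what's placed, (2,2) must be 4 to fit the 7 across and 11 down.
(2,3) = 7 − 5 = 2 completes the 7 across.
(3,2) = 11 − 6 = 5 completes the 11 down.
(3,3) = 9 − 8 = 1 completes the 9 across.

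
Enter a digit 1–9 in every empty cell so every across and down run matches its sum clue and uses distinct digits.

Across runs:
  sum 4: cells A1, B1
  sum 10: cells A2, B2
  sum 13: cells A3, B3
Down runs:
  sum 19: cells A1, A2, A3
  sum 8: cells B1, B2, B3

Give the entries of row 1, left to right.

3 1

4 in 2 cells must be {1,3}.
The 4 across and the 19 down share only 3, so A1 = 3.
B1 = 4 − 3 = 1 completes the 4 across.
Nothing is forced directly, so branch on A2, whose candidates are 7 or 9. If A2 = 9: then B2 would have to be in {1} for the 10 across but in {2,3,4,5} for the 8 down — contradiction. So A2 = 7.
B2 = 10 − 7 = 3 completes the 10 across.
A3 = 19 − 10 = 9 completes the 19 down.
B3 = 13 − 9 = 4 completes the 13 across.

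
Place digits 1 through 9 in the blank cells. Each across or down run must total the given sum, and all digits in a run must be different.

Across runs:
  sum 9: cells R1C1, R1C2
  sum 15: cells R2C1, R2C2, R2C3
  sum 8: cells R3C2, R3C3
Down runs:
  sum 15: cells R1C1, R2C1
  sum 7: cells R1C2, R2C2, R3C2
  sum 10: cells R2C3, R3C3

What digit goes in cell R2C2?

4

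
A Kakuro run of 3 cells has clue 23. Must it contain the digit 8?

The only way to make 23 from 3 distinct digits is {6,8,9}, which contains 8.

Yes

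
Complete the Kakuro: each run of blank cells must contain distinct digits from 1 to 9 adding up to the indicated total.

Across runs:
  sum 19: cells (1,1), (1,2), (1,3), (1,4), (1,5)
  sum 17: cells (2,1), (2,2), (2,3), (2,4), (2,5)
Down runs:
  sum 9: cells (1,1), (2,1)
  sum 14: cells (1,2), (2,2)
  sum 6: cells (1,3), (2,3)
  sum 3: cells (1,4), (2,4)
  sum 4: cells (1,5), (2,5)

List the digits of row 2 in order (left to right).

6 5 2 1 3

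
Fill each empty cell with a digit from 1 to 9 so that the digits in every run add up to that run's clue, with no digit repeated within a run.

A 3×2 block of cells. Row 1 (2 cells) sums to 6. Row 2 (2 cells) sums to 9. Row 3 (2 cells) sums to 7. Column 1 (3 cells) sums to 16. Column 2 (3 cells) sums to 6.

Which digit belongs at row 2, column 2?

2

6 in 3 cells must be {1,2,3}.
Nothing is forced directly, so branch on (3,2), whose candidates are 1 or 2 or 3. If (3,2) = 1: that forces (1,2) = 2, (2,2) = 3, (3,1) = 6, after which (1,1) would have to be in {4} for the 6 across but in {1,2,3,7,8,9} for the 16 down — contradiction. If (3,2) = 2: that forces (1,2) = 1, (2,2) = 3, (3,1) = 5, after which (1,1) would have to be in {5} for the 6 across but in {2,3,4,7,8,9} for the 16 down — contradiction. So (3,2) = 3.
(3,1) = 7 − 3 = 4 completes the 7 across.
Given what's placed, (1,1) must be 5 to fit the 6 across and 16 down.
(1,2) = 6 − 5 = 1 completes the 6 across.
(2,1) = 16 − 9 = 7 completes the 16 down.
(2,2) = 9 − 7 = 2 completes the 9 across.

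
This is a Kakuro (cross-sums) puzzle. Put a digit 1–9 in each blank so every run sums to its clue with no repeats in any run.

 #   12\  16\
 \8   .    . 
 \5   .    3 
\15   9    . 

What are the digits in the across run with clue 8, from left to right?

R2C1 = 5 − 3 = 2 completes the 5 across.
R3C2 = 15 − 9 = 6 completes the 15 across.
R1C1 = 12 − 11 = 1 completes the 12 down.
R1C2 = 8 − 1 = 7 completes the 8 across.

1 7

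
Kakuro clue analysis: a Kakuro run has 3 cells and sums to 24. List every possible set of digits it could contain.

3 distinct digits from 1–9 sum between 6 and 24.
Only one set works: {7,8,9}.

{7,8,9}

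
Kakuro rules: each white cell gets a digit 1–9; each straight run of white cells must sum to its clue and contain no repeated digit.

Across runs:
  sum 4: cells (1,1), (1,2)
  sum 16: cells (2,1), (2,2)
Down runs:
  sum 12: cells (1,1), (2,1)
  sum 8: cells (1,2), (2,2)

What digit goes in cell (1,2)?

4 in 2 cells must be {1,3}; 16 in 2 cells must be {7,9}.
The 4 across and the 12 down share only 3, so (1,1) = 3.
(1,2) = 4 − 3 = 1 completes the 4 across.
(2,1) = 12 − 3 = 9 completes the 12 down.
(2,2) = 16 − 9 = 7 completes the 16 across.

1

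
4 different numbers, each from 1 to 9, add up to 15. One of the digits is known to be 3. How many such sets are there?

4

4 distinct digits from 1–9 sum between 10 and 30.
Keeping only sets containing 3.
Enumerating: {1,2,3,9}, {1,3,4,7}, {1,3,5,6}, {2,3,4,6}.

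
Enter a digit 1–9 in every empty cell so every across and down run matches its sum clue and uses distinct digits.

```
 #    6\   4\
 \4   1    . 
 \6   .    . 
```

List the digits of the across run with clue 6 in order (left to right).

5, 1

4 in 2 cells must be {1,3}.
R1C2 = 4 − 1 = 3 completes the 4 across.
R2C1 = 6 − 1 = 5 completes the 6 down.
R2C2 = 6 − 5 = 1 completes the 6 across.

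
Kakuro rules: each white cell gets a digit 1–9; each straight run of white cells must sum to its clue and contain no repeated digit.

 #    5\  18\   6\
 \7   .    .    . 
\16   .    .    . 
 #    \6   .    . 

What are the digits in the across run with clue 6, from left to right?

7 in 3 cells must be {1,2,4}; 6 in 3 cells must be {1,2,3}.
Nothing is forced directly, so branch on R1C3, whose candidates are 1 or 2. If R1C3 = 1: that forces R3C3 = 2, R2C3 = 3, R3C2 = 4, after which R1C2 would have to be in {2,4} for the 7 across but in {5,6,8,9} for the 18 down — contradiction. So R1C3 = 2.
Given what's placed, R3C3 must be 1 to fit the 6 across and 6 down.
R2C3 = 6 − 3 = 3 completes the 6 down.
R3C2 = 6 − 1 = 5 completes the 6 across.

5, 1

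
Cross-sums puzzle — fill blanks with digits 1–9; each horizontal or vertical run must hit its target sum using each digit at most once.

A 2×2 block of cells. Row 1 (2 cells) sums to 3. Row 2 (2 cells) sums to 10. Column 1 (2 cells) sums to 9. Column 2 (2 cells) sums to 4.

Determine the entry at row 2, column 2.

3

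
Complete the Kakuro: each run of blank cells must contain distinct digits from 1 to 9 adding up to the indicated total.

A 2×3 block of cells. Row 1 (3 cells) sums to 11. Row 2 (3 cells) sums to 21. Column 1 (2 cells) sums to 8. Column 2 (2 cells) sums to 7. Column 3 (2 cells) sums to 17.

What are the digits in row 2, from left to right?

7, 5, 9

17 in 2 cells must be {8,9}.
The 11 across and the 17 down share only 8, so (1,3) = 8.
(2,3) = 17 − 8 = 9 completes the 17 down.
Nothing is forced directly, so branch on (2,1), whose candidates are 5 or 7. If (2,1) = 5: then (1,1) would have to be in {1,2} for the 11 across but in {3} for the 8 down — contradiction. So (2,1) = 7.
(1,1) = 8 − 7 = 1 completes the 8 down.
(1,2) = 11 − 9 = 2 completes the 11 across.
(2,2) = 21 − 16 = 5 completes the 21 across.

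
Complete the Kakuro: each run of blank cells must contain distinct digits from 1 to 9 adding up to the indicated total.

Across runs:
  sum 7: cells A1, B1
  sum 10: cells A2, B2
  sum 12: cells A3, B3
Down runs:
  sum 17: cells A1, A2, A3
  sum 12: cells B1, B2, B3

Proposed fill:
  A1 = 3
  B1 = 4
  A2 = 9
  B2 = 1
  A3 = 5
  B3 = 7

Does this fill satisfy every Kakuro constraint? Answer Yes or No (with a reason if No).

Across: 3+4=7; 9+1=10; 5+7=12. Down: 3+9+5=17; 4+1+7=12. No digit repeats within any run.

Yes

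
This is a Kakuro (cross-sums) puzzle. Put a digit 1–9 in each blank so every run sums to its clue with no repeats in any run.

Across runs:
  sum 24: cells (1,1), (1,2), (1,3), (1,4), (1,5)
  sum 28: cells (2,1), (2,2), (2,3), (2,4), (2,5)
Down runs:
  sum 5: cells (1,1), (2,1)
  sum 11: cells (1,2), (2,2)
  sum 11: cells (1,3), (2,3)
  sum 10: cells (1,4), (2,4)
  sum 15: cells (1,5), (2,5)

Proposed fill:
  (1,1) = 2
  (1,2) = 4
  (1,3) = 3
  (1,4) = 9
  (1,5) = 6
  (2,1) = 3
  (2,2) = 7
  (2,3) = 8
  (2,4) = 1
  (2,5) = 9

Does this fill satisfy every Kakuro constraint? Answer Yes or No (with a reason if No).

Yes

Across: 2+4+3+9+6=24; 3+7+8+1+9=28. Down: 2+3=5; 4+7=11; 3+8=11; 9+1=10; 6+9=15. No digit repeats within any run.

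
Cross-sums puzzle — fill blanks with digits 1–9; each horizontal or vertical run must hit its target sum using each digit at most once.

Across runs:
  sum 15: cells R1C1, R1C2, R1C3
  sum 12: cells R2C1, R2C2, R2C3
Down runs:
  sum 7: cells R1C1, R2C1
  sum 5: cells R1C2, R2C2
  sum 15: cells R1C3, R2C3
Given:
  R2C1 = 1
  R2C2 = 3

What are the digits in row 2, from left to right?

R1C1 = 7 − 1 = 6 completes the 7 down.
R1C2 = 5 − 3 = 2 completes the 5 down.
R1C3 = 15 − 8 = 7 completes the 15 across.
R2C3 = 12 − 4 = 8 completes the 12 across.

1 3 8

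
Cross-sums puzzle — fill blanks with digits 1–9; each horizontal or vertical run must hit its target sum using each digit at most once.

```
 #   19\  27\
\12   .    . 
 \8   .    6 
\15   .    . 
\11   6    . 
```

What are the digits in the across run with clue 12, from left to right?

R2C1 = 8 − 6 = 2 completes the 8 across.
R4C2 = 11 − 6 = 5 completes the 11 across.
Nothing is forced directly, so branch on R1C2, whose candidates are 7 or 9. If R1C2 = 7: then R1C1 would have to be in {5} for the 12 across but in {3,4,7,8} for the 19 down — contradiction. So R1C2 = 9.
R1C1 = 12 − 9 = 3 completes the 12 across.
R3C1 = 19 − 11 = 8 completes the 19 down.
R3C2 = 15 − 8 = 7 completes the 15 across.

3 9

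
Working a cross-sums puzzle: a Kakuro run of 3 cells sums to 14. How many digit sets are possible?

3 distinct digits from 1–9 sum between 6 and 24.

8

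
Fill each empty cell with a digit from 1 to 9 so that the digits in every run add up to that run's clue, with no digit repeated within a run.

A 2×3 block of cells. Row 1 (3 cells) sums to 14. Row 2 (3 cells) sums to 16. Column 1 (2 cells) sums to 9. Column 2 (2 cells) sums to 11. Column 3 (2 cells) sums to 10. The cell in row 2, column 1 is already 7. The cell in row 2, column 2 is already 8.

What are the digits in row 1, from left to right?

2 3 9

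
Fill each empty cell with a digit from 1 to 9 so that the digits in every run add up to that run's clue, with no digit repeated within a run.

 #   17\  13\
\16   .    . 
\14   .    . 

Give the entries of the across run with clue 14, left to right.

16 in 2 cells must be {7,9}; 17 in 2 cells must be {8,9}.
The 16 across and the 17 down share only 9, so R1C1 = 9.
R1C2 = 16 − 9 = 7 completes the 16 across.
R2C1 = 17 − 9 = 8 completes the 17 down.
R2C2 = 14 − 8 = 6 completes the 14 across.

8 6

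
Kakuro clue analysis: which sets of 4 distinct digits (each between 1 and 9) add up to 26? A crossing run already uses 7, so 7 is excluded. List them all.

4 distinct digits from 1–9 sum between 10 and 30.
Dropping sets that contain 7.

{3,6,8,9}; {4,5,8,9}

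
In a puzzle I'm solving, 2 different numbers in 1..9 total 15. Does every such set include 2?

No

Counterexample: {6,9} sums to 15 without using 2.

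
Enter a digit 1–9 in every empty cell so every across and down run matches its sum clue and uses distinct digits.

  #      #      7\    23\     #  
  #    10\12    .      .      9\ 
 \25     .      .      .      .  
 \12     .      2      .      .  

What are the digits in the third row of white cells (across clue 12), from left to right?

3, 2, 6, 1

7 in 3 cells must be {1,2,4}; 23 in 3 cells must be {6,8,9}.
Given what's placed, R1C2 must be 4 to fit the 12 across and 7 down.
R1C3 = 12 − 4 = 8 completes the 12 across.
R2C2 = 7 − 6 = 1 completes the 7 down.
Given what's placed, R2C3 must be 9 to fit the 25 across and 23 down.
R3C3 = 23 − 17 = 6 completes the 23 down.
No cell is forced outright now. R3C1 can only be 1 or 3 (the digits allowed by both its 12 across and its 10 down). If R3C1 = 1: then R2C1 would have to be in {7,8} for the 25 across but in {9} for the 10 down — contradiction. So R3C1 = 3.
R2C1 = 10 − 3 = 7 completes the 10 down.
R2C4 = 25 − 17 = 8 completes the 25 across.
R3C4 = 12 − 11 = 1 completes the 12 across.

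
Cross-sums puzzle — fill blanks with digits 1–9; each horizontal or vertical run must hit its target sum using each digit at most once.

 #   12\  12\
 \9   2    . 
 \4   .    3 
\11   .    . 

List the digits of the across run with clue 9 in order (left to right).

2 7

4 in 2 cells must be {1,3}.
R1C2 = 9 − 2 = 7 completes the 9 across.
R2C1 = 4 − 3 = 1 completes the 4 across.
R3C1 = 12 − 3 = 9 completes the 12 down.
R3C2 = 11 − 9 = 2 completes the 11 across.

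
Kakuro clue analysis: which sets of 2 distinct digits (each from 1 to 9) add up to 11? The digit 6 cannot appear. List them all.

{2,9}; {3,8}; {4,7}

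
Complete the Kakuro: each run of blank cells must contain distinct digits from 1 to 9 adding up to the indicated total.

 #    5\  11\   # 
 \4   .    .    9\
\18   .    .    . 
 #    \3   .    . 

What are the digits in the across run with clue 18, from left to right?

4 in 2 cells must be {1,3}; 3 in 2 cells must be {1,2}.
Nothing is forced directly, so branch on R1C1, whose candidates are 1 or 3. If R1C1 = 3: that forces R1C2 = 1, R2C1 = 2, R2C2 = 7, after which R2C3 would have to be in {9} for the 18 across but in {1,2,3,4,5,6,7,8} for the 9 down — contradiction. So R1C1 = 1.
R1C2 = 4 − 1 = 3 completes the 4 across.
R2C1 = 5 − 1 = 4 completes the 5 down.
R2C2 = 6: the only remaining digit allowed by both the 18 across and the 11 down.
R2C3 = 18 − 10 = 8 completes the 18 across.
R3C2 = 11 − 9 = 2 completes the 11 down.
R3C3 = 3 − 2 = 1 completes the 3 across.

4 6 8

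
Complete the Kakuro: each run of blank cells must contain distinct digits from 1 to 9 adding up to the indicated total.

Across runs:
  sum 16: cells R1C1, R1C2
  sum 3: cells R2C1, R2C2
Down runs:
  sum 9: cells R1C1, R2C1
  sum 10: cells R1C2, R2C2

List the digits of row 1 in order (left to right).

16 in 2 cells must be {7,9}; 3 in 2 cells must be {1,2}.
The 16 across and the 9 down share only 7, so R1C1 = 7.
R1C2 = 16 − 7 = 9 completes the 16 across.
R2C1 = 9 − 7 = 2 completes the 9 down.
R2C2 = 3 − 2 = 1 completes the 3 across.

7 9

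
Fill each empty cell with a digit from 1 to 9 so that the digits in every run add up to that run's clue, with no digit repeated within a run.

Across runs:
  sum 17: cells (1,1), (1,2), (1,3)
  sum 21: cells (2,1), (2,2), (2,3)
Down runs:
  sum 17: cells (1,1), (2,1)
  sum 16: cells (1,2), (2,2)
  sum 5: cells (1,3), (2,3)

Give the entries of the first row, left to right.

17 in 2 cells must be {8,9}; 16 in 2 cells must be {7,9}.
The 21 across and the 5 down share only 4, so (2,3) = 4.
(1,3) = 5 − 4 = 1 completes the 5 down.
Given what's placed, (2,2) must be 9 to fit the 21 across and 16 down.
(1,1) = 9: the only remaining digit allowed by both the 17 across and the 17 down.
(1,2) = 17 − 10 = 7 completes the 17 across.
(2,1) = 21 − 13 = 8 completes the 21 across.

9 7 1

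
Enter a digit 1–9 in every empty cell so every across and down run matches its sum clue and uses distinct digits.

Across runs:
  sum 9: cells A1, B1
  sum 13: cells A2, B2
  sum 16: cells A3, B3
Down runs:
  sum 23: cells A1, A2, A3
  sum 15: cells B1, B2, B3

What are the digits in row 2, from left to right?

16 in 2 cells must be {7,9}; 23 in 3 cells must be {6,8,9}.
The 16 across and the 23 down share only 9, so A3 = 9.
B3 = 16 − 9 = 7 completes the 16 across.
Nothing is forced directly, so branch on A1, whose candidates are 6 or 8. If A1 = 8: then B1 would have to be in {1} for the 9 across but in {2,3,5,6} for the 15 down — contradiction. So A1 = 6.
B1 = 9 − 6 = 3 completes the 9 across.
A2 = 23 − 15 = 8 completes the 23 down.
B2 = 13 − 8 = 5 completes the 13 across.

8 5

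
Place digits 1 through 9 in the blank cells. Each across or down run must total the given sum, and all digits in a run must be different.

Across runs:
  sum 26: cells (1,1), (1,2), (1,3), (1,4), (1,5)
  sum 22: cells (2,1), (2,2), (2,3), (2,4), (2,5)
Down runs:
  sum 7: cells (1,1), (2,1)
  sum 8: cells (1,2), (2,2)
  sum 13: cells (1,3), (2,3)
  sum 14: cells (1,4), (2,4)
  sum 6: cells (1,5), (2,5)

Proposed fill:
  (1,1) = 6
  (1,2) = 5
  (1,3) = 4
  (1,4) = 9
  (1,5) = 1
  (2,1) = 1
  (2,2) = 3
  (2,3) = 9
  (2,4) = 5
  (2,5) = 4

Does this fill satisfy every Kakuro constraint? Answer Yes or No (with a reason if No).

No — the down run (1,5)–(2,5) sums to 5, not 6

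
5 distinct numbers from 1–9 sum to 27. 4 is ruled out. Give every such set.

{1,2,7,8,9}; {1,3,6,8,9}; {1,5,6,7,8}; {2,3,5,8,9}; {2,3,6,7,9}

5 distinct digits from 1–9 sum between 15 and 35.
Dropping sets that contain 4.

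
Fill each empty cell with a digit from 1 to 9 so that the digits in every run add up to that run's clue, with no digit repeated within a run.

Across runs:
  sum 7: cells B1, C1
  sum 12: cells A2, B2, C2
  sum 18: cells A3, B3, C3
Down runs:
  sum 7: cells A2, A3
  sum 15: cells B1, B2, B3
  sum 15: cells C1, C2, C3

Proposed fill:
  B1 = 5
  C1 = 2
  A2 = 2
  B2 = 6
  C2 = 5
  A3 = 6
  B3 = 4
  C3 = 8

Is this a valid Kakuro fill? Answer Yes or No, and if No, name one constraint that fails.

No — the across run A2–C2 sums to 13, not 12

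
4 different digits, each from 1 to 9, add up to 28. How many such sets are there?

2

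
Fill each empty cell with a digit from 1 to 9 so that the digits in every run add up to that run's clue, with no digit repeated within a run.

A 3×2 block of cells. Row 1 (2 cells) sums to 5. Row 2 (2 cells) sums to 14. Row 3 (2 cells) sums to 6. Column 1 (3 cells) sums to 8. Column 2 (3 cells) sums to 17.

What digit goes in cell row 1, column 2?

3

The 14 across and the 8 down share only 5, so (2,1) = 5.
(2,2) = 14 − 5 = 9 completes the 14 across.
Nothing is forced directly, so branch on (1,1), whose candidates are 1 or 2. If (1,1) = 1: then (1,2) would have to be in {4} for the 5 across but in {1,2,3,5,6,7} for the 17 down — contradiction. So (1,1) = 2.
(1,2) = 5 − 2 = 3 completes the 5 across.
(3,1) = 8 − 7 = 1 completes the 8 down.
(3,2) = 6 − 1 = 5 completes the 6 across.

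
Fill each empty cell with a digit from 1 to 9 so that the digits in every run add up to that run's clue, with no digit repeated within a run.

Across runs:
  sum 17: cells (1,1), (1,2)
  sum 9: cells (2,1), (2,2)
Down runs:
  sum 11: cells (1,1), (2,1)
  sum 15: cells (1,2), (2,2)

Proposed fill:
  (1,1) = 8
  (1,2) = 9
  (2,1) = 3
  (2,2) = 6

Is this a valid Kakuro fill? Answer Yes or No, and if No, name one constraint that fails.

Across: 8+9=17; 3+6=9. Down: 8+3=11; 9+6=15. No digit repeats within any run.

Yes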